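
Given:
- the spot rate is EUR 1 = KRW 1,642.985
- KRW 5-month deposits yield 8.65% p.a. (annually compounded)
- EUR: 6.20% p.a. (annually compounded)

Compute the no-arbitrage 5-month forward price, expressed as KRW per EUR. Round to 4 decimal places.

T = 5/12 years.
Growth of 1 KRW over T: (1 + 0.0865)^(5/12) = 1.0351716934.
Growth of 1 EUR over T: (1 + 0.0620)^(5/12) = 1.0253808807.
CIP: F = S · (grow KRW)/(grow EUR) = 1642.985 × 1.0351716934/1.0253808807 = 1658.672984 KRW per EUR.

1658.6730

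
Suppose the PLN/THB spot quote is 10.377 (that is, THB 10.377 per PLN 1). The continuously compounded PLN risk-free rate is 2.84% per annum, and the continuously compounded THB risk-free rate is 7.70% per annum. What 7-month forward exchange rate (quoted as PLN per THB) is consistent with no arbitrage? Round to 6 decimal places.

0.093673

T = 7/12 years.
THB growth factor: e^(0.0770×7/12) = 1.0459407.
PLN accumulates by e^(0.0284×7/12) = 1.0167047.
CIP: F = S · (grow THB)/(grow PLN) = 10.377 × 1.0459407/1.0167047 = 10.67540 THB per PLN.
Invert for PLN per THB: 1 / 10.67540 = 0.093673.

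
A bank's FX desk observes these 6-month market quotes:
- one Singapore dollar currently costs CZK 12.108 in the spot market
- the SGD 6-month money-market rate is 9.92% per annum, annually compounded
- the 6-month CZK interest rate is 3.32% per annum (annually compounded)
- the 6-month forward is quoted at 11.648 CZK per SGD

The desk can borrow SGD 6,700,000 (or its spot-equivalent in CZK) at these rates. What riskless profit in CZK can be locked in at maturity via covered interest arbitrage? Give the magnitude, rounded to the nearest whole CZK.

CZK 638,305

T = 6/12 years.
Keep in SGD, deliver into the forward: 6,700,000·1.0484273938·11.648 = CZK 81,820,951.30.
Swap to CZK now, deposit: 6,700,000·12.108·1.0164644608 = CZK 82,459,256.33.
The quoted forward undervalues SGD, so borrow SGD, convert to CZK at spot, deposit the CZK at 3.32%, and buy SGD forward at 11.648 to cover the loan.
Profit = 82,459,256.33 − 81,820,951.30 = CZK 638,305.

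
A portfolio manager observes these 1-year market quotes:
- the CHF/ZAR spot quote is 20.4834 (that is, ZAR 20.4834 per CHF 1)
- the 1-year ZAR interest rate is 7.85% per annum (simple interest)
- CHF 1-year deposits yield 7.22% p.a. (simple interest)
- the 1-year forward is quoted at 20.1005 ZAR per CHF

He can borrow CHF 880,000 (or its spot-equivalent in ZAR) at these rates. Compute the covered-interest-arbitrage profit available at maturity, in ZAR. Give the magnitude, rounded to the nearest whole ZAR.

T = 1 year.
Keep in CHF, deliver into the forward: 880,000·1.072200·20.1005 = ZAR 18,965,545.37.
Swap to ZAR now, deposit: 880,000·20.4834·1.078500 = ZAR 19,440,385.27.
The quoted forward undervalues CHF, so borrow CHF, convert to ZAR at spot, deposit the ZAR at 7.85%, and buy CHF forward at 20.1005 to cover the loan.
Profit = 19,440,385.27 − 18,965,545.37 = ZAR 474,840.

ZAR 474,840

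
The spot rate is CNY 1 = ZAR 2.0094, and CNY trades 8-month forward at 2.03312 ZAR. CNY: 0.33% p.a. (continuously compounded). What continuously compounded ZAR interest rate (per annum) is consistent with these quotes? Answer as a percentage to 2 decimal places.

T = 8/12 years.
F/S = 2.03312/2.0094 = 1.0118045 = (growth of ZAR) / (growth of CNY).
The CNY side grows by e^(0.0033×8/12) = 1.0022024.
That pins the ZAR growth at 1.0140329.
Take logs: ln 1.0140329 / (8/12) = 0.020903, so 2.09%.

2.09%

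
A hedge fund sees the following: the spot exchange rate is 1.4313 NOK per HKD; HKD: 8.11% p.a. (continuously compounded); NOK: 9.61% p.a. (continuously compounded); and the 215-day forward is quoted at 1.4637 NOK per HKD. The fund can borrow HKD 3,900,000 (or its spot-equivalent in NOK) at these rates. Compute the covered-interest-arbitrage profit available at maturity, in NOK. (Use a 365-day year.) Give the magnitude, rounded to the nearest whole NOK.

T = 215/365 years.
Route A — deposit HKD, sell forward: 3,900,000 × 1.048930667 × 1.4637 = NOK 5,987,747.29.
Route B — convert at spot, deposit NOK: 3,900,000 × 1.4313 × 1.058239681 = NOK 5,907,167.98.
The quoted forward overvalues HKD, so borrow NOK, buy HKD at spot, deposit the HKD at 8.11%, and sell the proceeds forward at 1.4637.
Arbitrage profit = |5,987,747.29 − 5,907,167.98| = NOK 80,579.

NOK 80,579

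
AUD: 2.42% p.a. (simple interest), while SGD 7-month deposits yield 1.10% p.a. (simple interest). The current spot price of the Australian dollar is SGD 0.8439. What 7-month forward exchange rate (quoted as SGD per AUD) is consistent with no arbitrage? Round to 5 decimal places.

0.83749

T = 7/12 years.
Growth of 1 SGD over T: 1 + 0.0110×7/12 = 1.0064167.
AUD accumulates by 1 + 0.0242×7/12 = 1.0141167.
Forward (SGD per AUD) = 0.8439 × 1.0064167 / 1.0141167 = 0.8374924.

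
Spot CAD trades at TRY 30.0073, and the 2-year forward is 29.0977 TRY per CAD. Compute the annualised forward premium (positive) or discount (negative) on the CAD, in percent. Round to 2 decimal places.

-1.52%

T = 2 years.
Period premium: (29.0977 − 30.0073)/30.0073 = -0.0303126.
Annualise by dividing by T: -0.0303126 / 2 = -0.015156 → -1.52%.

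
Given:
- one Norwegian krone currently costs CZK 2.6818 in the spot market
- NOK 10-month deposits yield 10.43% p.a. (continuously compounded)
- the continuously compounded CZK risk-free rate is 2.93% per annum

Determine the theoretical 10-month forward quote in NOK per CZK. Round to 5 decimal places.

0.39693

T = 10/12 years.
CZK accumulates by e^(0.0293×10/12) = 1.0247172.
NOK growth factor: e^(0.1043×10/12) = 1.0908058.
So F = 2.6818 × 1.0247172 / 1.0908058 = 2.519318 (CZK/NOK).
Invert for NOK per CZK: 1 / 2.519318 = 0.39693.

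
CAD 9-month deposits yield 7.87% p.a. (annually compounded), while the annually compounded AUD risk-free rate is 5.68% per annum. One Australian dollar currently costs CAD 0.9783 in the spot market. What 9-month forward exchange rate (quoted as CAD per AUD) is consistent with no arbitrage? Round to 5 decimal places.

T = 9/12 years.
CAD accumulates by (1 + 0.0787)^(9/12) = 1.0584626.
AUD growth factor: (1 + 0.0568)^(9/12) = 1.0423045.
CIP: F = S · (grow CAD)/(grow AUD) = 0.9783 × 1.0584626/1.0423045 = 0.9934659 CAD per AUD.

0.99347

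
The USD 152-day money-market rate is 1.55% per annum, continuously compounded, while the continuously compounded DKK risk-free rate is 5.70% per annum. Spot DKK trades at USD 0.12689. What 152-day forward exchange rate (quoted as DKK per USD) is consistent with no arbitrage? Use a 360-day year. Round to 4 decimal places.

T = 152/360 years.
USD growth factor: e^(0.0155×152/360) = 1.0065659.
DKK growth factor: e^(0.0570×152/360) = 1.0243586.
Forward (USD per DKK) = 0.12689 × 1.0065659 / 1.0243586 = 0.1246860.
Quoted the other way: 1/0.1246860 = 8.0201 DKK per USD.

8.0201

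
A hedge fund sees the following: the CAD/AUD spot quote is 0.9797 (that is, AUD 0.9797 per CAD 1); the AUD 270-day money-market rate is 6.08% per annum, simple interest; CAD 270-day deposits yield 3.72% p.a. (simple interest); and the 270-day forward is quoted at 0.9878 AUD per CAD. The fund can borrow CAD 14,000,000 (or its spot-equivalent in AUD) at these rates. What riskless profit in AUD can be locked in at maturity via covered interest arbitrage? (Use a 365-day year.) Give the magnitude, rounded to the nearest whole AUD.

T = 270/365 years.
Route A — deposit CAD, sell forward: 14,000,000 × 1.0275178082 × 0.9878 = AUD 14,209,749.27.
Route B — convert at spot, deposit AUD: 14,000,000 × 0.9797 × 1.0449753425 = AUD 14,332,672.80.
The quoted forward undervalues CAD, so borrow CAD, convert to AUD at spot, deposit the AUD at 6.08%, and buy CAD forward at 0.9878 to cover the loan.
Profit = 14,332,672.80 − 14,209,749.27 = AUD 122,924.

AUD 122,924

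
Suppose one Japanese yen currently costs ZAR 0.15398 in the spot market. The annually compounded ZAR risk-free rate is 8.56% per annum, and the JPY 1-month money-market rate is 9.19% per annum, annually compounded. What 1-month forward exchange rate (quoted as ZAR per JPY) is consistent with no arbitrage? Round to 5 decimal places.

0.15391

T = 1/12 years.
Growth of 1 ZAR over T: (1 + 0.0856)^(1/12) = 1.0068679.
JPY growth factor: (1 + 0.0919)^(1/12) = 1.0073535.
So F = 0.15398 × 1.0068679 / 1.0073535 = 0.1539058 (ZAR/JPY).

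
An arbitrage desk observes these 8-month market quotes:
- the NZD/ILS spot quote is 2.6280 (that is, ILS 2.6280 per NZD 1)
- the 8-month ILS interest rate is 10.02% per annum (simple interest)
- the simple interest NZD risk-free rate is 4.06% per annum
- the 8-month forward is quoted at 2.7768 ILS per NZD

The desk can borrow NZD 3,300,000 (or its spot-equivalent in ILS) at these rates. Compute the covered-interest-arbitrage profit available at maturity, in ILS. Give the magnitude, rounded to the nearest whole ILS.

T = 8/12 years.
Keep in NZD, deliver into the forward: 3,300,000·1.027066667·2.7768 = ILS 9,411,463.78.
Swap to ILS now, deposit: 3,300,000·2.6280·1.066800 = ILS 9,251,716.32.
The quoted forward overvalues NZD, so borrow ILS, buy NZD at spot, deposit the NZD at 4.06%, and sell the proceeds forward at 2.7768.
Arbitrage profit = |9,411,463.78 − 9,251,716.32| = ILS 159,747.

ILS 159,747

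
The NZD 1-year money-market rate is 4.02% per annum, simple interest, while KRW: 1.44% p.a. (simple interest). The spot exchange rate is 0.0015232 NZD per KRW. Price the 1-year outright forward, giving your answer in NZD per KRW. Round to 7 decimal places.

0.0015619

T = 1 year.
NZD accumulates by 1 + 0.0402×1 = 1.040200.
Growth of 1 KRW over T: 1 + 0.0144×1 = 1.014400.
So F = 0.0015232 × 1.040200 / 1.014400 = 0.001561941 (NZD/KRW).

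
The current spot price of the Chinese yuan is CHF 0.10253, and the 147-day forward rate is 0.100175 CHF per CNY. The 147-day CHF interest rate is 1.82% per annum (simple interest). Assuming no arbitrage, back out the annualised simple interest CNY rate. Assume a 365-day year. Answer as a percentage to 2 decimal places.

T = 147/365 years.
By CIP, F/S equals the CHF-to-CNY growth ratio: 0.100175/0.10253 = 0.9770311.
CHF growth factor: 1 + 0.0182×147/365 = 1.0073299.
Hence g_CNY = 1.0310111.
r = (1.0310111 − 1)/(147/365) = 0.077000 → 7.70%.

7.70%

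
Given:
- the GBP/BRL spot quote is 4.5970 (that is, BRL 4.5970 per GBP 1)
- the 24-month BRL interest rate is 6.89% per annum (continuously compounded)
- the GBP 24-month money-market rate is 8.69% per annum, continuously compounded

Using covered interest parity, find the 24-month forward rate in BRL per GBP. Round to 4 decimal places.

T = 2 years.
BRL growth factor: e^(0.0689×2) = 1.147746.
GBP accumulates by e^(0.0869×2) = 1.1898176.
So F = 4.597 × 1.147746 / 1.1898176 = 4.434451 (BRL/GBP).

4.4345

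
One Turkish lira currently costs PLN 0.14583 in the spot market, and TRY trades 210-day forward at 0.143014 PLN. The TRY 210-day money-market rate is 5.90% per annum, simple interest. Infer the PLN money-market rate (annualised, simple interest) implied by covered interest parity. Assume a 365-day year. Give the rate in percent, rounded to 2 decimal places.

T = 210/365 years.
CIP gives F = S · g_PLN/g_TRY, so g_PLN/g_TRY = 0.143014/0.14583 = 0.9806898.
The TRY side grows by 1 + 0.0590×210/365 = 1.0339452.
So the PLN growth factor = 1.0139795.
r = (1.0139795 − 1)/(210/365) = 0.024298 → 2.43%.

2.43%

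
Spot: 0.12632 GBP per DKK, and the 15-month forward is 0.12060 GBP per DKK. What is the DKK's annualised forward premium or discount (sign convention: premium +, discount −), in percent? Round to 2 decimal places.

-3.62%

T = 15/12 years.
DKK trades forward at -4.52818% vs spot over the period.
×(1/T) gives -3.62% p.a.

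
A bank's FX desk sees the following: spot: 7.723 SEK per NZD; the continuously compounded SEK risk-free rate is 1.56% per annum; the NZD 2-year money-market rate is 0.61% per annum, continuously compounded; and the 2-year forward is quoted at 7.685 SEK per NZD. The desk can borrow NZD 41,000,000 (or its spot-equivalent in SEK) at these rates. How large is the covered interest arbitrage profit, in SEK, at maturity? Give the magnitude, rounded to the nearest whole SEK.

T = 2 years.
Invest the NZD and cover forward: 41,000,000 × 1.01227472357 × 7.685 = SEK 318,952,581.28.
Convert at spot and invest in SEK: 41,000,000 × 7.723 × 1.03169182162 = SEK 326,677,993.47.
The quoted forward undervalues NZD, so borrow NZD, convert to SEK at spot, deposit the SEK at 1.56%, and buy NZD forward at 7.685 to cover the loan.
Arbitrage profit = |318,952,581.28 − 326,677,993.47| = SEK 7,725,412.

SEK 7,725,412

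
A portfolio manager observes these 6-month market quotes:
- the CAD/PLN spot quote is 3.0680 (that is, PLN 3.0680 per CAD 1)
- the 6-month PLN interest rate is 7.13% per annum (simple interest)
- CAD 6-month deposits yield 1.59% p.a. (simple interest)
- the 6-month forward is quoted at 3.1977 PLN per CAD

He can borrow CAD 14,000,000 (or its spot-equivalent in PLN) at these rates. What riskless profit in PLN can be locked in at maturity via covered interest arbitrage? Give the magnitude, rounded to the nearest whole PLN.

T = 6/12 years.
Keep in CAD, deliver into the forward: 14,000,000·1.007950·3.1977 = PLN 45,123,704.01.
Swap to PLN now, deposit: 14,000,000·3.0680·1.035650 = PLN 44,483,238.80.
The quoted forward overvalues CAD, so borrow PLN, buy CAD at spot, deposit the CAD at 1.59%, and sell the proceeds forward at 3.1977.
The gap between the two covered legs is PLN 640,465.

PLN 640,465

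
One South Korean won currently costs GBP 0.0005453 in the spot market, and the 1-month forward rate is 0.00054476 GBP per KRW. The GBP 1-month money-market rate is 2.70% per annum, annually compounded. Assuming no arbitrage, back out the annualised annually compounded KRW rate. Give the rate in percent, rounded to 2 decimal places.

3.93%

T = 1/12 years.
By CIP, F/S equals the GBP-to-KRW growth ratio: 0.00054476/0.0005453 = 0.9990097.
GBP growth factor: (1 + 0.0270)^(1/12) = 1.0022226.
Hence g_KRW = 1.0032161.
r = 1.0032161^(12/1) − 1 = 0.039283 → 3.93%.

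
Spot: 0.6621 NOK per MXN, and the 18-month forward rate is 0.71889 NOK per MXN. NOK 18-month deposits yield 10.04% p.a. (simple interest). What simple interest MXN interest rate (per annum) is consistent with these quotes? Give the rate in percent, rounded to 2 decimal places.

3.98%

T = 18/12 years.
F/S = 0.71889/0.6621 = 1.0857725 = (growth of NOK) / (growth of MXN).
The NOK side grows by 1 + 0.1004×18/12 = 1.150600.
Hence g_MXN = 1.0597063.
(1.0597063 − 1)/T = 0.039804, i.e. 3.98%.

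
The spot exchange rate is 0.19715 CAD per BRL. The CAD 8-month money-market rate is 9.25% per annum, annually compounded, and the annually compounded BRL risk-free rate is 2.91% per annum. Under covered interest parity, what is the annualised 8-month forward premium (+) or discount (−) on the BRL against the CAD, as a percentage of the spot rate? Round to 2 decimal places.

+6.10%

T = 8/12 years.
F = S · g_CAD/g_BRL = 0.19715 × 1.0607531/1.0193071 = 0.20516631.
Annualised premium = (F − S)/S × (1/T) = (0.20516631 − 0.19715)/0.19715 ÷ (8/12) = 6.10%.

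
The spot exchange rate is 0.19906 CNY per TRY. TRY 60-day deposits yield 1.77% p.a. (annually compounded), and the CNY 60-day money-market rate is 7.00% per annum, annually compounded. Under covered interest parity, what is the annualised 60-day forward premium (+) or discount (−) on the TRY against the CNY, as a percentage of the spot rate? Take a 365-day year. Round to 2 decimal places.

+5.03%

T = 60/365 years.
CIP forward (CNY per TRY) = 0.19906 × 1.011184/1.0028883 = 0.20070659.
(F − S)/S ÷ T = (0.20070659 − 0.19906)/0.19906/(60/365) = 0.050320 → 5.03%.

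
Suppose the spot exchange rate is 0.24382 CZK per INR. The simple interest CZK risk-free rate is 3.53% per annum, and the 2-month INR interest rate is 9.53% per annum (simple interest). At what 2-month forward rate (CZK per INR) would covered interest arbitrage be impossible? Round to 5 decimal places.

0.24142

T = 2/12 years.
Growth of 1 CZK over T: 1 + 0.0353×2/12 = 1.0058833.
Growth of 1 INR over T: 1 + 0.0953×2/12 = 1.0158833.
So F = 0.24382 × 1.0058833 / 1.0158833 = 0.2414199 (CZK/INR).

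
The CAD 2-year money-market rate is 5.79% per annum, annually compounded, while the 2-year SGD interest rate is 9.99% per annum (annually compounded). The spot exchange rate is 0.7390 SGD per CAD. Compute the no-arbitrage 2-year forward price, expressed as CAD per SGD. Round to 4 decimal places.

1.2518

T = 2 years.
SGD accumulates by (1 + 0.0999)^2 = 1.209780.
CAD growth factor: (1 + 0.0579)^2 = 1.1191524.
CIP: F = S · (grow SGD)/(grow CAD) = 0.739 × 1.209780/1.1191524 = 0.7988433 SGD per CAD.
Quoted the other way: 1/0.7988433 = 1.2518 CAD per SGD.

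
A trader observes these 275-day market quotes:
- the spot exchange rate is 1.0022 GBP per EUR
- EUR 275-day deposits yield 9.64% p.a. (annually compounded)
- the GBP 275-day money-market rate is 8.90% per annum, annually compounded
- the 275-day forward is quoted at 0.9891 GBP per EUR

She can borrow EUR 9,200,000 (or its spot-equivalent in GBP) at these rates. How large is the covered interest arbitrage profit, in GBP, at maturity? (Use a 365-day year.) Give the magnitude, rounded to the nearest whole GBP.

GBP 78,879

T = 275/365 years.
Route A — deposit EUR, sell forward: 9,200,000 × 1.071799747 × 0.9891 = GBP 9,753,077.59.
Route B — convert at spot, deposit GBP: 9,200,000 × 1.0022 × 1.066344953 = GBP 9,831,956.39.
The quoted forward undervalues EUR, so borrow EUR, convert to GBP at spot, deposit the GBP at 8.90%, and buy EUR forward at 0.9891 to cover the loan.
Profit = 9,831,956.39 − 9,753,077.59 = GBP 78,879.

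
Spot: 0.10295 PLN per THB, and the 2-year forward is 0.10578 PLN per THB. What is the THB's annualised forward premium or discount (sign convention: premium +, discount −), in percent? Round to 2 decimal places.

+1.37%

T = 2 years.
Period premium: (0.10578 − 0.10295)/0.10295 = 0.0274891.
Per annum: 0.0274891 / 2 = 0.013745 = 1.37%.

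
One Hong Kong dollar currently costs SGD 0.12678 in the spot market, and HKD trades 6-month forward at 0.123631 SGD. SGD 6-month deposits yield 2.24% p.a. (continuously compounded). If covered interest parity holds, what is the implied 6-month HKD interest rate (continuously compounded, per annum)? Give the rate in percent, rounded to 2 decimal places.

T = 6/12 years.
By CIP, F/S equals the SGD-to-HKD growth ratio: 0.123631/0.12678 = 0.9751617.
SGD growth factor: e^(0.0224×6/12) = 1.011263.
Hence g_HKD = 1.0370208.
r = ln(1.0370208)/(6/12) = 0.072704 → 7.27%.

7.27%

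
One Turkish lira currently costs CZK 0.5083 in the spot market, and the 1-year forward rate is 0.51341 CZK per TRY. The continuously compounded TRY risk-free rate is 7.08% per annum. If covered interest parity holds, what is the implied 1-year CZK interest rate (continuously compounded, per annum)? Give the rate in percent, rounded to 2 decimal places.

T = 1 year.
By CIP, F/S equals the CZK-to-TRY growth ratio: 0.51341/0.5083 = 1.0100531.
The TRY side grows by e^(0.0708×1) = 1.0733665.
That pins the CZK growth at 1.0841572.
r = ln(1.0841572)/1 = 0.080803 → 8.08%.

8.08%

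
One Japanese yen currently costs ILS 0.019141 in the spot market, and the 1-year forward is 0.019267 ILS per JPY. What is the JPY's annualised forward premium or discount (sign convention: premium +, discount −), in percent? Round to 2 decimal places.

+0.66%

T = 1 year.
Period premium: (0.019267 − 0.019141)/0.019141 = 0.0065827.
×(1/T) gives 0.66% p.a.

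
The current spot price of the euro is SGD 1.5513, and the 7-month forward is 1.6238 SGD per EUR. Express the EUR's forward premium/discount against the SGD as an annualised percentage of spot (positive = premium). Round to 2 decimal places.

+8.01%

T = 7/12 years.
EUR trades forward at +4.67350% vs spot over the period.
×(1/T) gives 8.01% p.a.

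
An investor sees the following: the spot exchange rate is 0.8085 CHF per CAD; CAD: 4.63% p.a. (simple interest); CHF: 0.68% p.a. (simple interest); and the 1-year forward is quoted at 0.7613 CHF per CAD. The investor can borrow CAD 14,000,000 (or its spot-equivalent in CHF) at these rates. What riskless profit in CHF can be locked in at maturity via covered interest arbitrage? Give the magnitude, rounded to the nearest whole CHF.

T = 1 year.
Invest the CAD and cover forward: 14,000,000 × 1.046300 × 0.7613 = CHF 11,151,674.66.
Convert at spot and invest in CHF: 14,000,000 × 0.8085 × 1.006800 = CHF 11,395,969.20.
The quoted forward undervalues CAD, so borrow CAD, convert to CHF at spot, deposit the CHF at 0.68%, and buy CAD forward at 0.7613 to cover the loan.
The gap between the two covered legs is CHF 244,295.

CHF 244,295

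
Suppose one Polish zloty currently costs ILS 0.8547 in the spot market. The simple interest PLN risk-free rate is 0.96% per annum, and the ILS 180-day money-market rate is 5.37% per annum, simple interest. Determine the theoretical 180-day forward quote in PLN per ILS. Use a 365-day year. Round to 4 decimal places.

1.1452

T = 180/365 years.
ILS accumulates by 1 + 0.0537×180/365 = 1.0264822.
PLN growth factor: 1 + 0.0096×180/365 = 1.0047342.
Forward (ILS per PLN) = 0.8547 × 1.0264822 / 1.0047342 = 0.8732004.
Invert for PLN per ILS: 1 / 0.8732004 = 1.1452.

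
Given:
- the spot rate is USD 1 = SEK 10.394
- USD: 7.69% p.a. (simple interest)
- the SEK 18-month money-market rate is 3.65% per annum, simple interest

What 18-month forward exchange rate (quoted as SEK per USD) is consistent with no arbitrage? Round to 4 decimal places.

9.8293

T = 18/12 years.
Growth of 1 SEK over T: 1 + 0.0365×18/12 = 1.054750.
USD accumulates by 1 + 0.0769×18/12 = 1.115350.
So F = 10.394 × 1.054750 / 1.115350 = 9.829266 (SEK/USD).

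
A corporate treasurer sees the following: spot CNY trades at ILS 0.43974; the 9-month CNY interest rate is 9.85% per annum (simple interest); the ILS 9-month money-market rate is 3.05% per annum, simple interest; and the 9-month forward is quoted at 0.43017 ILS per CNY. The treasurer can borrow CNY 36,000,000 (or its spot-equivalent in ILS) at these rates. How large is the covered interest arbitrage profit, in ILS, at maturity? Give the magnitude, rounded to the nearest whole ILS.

T = 9/12 years.
Keep in CNY, deliver into the forward: 36,000,000·1.073875·0.43017 = ILS 16,630,157.12.
Swap to ILS now, deposit: 36,000,000·0.43974·1.022875 = ILS 16,192,765.89.
The quoted forward overvalues CNY, so borrow ILS, buy CNY at spot, deposit the CNY at 9.85%, and sell the proceeds forward at 0.43017.
The gap between the two covered legs is ILS 437,391.

ILS 437,391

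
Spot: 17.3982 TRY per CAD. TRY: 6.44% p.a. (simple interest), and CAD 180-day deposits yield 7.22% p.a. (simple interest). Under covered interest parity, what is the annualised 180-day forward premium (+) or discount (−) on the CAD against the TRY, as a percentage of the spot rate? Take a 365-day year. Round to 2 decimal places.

-0.75%

T = 180/365 years.
CIP forward (TRY per CAD) = 17.3982 × 1.0317589/1.0356055 = 17.3335770.
(F − S)/S ÷ T = (17.3335770 − 17.3982)/17.3982/(180/365) = -0.007532 → -0.75%.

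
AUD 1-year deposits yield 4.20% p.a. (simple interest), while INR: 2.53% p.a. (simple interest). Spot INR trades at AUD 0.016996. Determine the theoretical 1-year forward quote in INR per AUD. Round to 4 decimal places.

T = 1 year.
AUD accumulates by 1 + 0.0420×1 = 1.042000.
INR accumulates by 1 + 0.0253×1 = 1.025300.
So F = 0.016996 × 1.042000 / 1.025300 = 0.017272829 (AUD/INR).
Quoted the other way: 1/0.017272829 = 57.8944 INR per AUD.

57.8944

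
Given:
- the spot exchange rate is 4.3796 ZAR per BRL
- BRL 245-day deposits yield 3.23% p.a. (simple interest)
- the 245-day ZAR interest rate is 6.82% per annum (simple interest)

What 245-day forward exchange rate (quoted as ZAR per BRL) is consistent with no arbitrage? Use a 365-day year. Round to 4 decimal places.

4.4829

T = 245/365 years.
ZAR accumulates by 1 + 0.0682×245/365 = 1.0457781.
Growth of 1 BRL over T: 1 + 0.0323×245/365 = 1.0216808.
Forward (ZAR per BRL) = 4.3796 × 1.0457781 / 1.0216808 = 4.482897.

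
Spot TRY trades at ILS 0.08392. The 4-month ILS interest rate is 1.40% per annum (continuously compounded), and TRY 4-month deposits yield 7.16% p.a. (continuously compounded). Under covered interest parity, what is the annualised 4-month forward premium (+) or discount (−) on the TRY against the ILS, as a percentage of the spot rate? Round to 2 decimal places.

T = 4/12 years.
CIP forward (ILS per TRY) = 0.08392 × 1.0046776/1.0241538 = 0.08232410.
(F − S)/S ÷ T = (0.08232410 − 0.08392)/0.08392/(4/12) = -0.057051 → -5.71%.

-5.71%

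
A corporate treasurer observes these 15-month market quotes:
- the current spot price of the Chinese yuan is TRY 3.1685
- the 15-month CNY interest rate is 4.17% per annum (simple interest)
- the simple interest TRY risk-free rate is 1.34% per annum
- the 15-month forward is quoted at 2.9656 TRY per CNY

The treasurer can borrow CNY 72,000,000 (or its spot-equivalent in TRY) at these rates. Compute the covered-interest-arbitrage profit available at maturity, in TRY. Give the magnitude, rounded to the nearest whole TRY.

TRY 7,300,114

T = 15/12 years.
Keep in CNY, deliver into the forward: 72,000,000·1.052125·2.9656 = TRY 224,653,096.80.
Swap to TRY now, deposit: 72,000,000·3.1685·1.016750 = TRY 231,953,211.00.
The quoted forward undervalues CNY, so borrow CNY, convert to TRY at spot, deposit the TRY at 1.34%, and buy CNY forward at 2.9656 to cover the loan.
Arbitrage profit = |224,653,096.80 − 231,953,211.00| = TRY 7,300,114.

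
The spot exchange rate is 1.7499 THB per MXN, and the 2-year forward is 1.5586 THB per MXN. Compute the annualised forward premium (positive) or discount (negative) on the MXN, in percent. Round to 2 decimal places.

T = 2 years.
Period premium: (1.5586 − 1.7499)/1.7499 = -0.1093205.
×(1/T) gives -5.47% p.a.

-5.47%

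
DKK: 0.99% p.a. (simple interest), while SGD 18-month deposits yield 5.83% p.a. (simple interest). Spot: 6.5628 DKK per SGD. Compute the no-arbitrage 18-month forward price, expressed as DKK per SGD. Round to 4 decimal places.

6.1247

T = 18/12 years.
DKK accumulates by 1 + 0.0099×18/12 = 1.014850.
Growth of 1 SGD over T: 1 + 0.0583×18/12 = 1.087450.
So F = 6.5628 × 1.014850 / 1.087450 = 6.124656 (DKK/SGD).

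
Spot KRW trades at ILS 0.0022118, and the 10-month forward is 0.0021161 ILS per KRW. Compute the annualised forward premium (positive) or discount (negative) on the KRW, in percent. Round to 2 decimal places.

-5.19%

T = 10/12 years.
(F − S)/S = (0.0021161 − 0.0022118)/0.0022118 = -0.0432679.
Per annum: -0.0432679 / (10/12) = -0.051921 = -5.19%.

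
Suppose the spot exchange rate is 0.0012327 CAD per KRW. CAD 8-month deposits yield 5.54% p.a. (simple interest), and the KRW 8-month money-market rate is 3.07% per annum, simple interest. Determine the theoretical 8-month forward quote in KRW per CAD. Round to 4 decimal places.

T = 8/12 years.
CAD growth factor: 1 + 0.0554×8/12 = 1.036933333.
KRW accumulates by 1 + 0.0307×8/12 = 1.020466667.
So F = 0.0012327 × 1.036933333 / 1.020466667 = 0.00125259135 (CAD/KRW).
Invert for KRW per CAD: 1 / 0.00125259135 = 798.3450.

798.3450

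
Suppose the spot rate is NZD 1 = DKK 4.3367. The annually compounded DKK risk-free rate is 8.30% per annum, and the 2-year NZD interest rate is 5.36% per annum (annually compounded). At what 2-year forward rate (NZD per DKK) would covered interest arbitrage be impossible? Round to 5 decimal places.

T = 2 years.
DKK accumulates by (1 + 0.0830)^2 = 1.172889.
NZD growth factor: (1 + 0.0536)^2 = 1.110073.
Forward (DKK per NZD) = 4.3367 × 1.172889 / 1.110073 = 4.582102.
Invert for NZD per DKK: 1 / 4.582102 = 0.21824.

0.21824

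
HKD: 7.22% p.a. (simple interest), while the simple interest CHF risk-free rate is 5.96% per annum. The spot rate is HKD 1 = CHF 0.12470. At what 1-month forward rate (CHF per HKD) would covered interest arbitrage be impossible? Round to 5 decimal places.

0.12457

T = 1/12 years.
CHF accumulates by 1 + 0.0596×1/12 = 1.0049667.
HKD growth factor: 1 + 0.0722×1/12 = 1.0060167.
Forward (CHF per HKD) = 0.1247 × 1.0049667 / 1.0060167 = 0.1245698.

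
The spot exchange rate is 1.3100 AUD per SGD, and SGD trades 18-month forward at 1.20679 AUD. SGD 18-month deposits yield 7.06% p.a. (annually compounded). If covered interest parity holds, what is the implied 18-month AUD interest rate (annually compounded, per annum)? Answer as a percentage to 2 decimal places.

T = 18/12 years.
By CIP, F/S equals the AUD-to-SGD growth ratio: 1.20679/1.31 = 0.9212137.
The SGD side grows by (1 + 0.0706)^(18/12) = 1.1077477.
Hence g_AUD = 1.0204724.
Annualise: 1.0204724^(12/18) − 1 = 0.013602 = 1.36%.

1.36%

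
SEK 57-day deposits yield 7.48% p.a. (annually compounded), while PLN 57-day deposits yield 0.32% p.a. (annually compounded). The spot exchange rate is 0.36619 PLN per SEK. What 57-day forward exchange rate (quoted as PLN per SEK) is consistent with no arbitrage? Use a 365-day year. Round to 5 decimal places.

0.36227

T = 57/365 years.
PLN growth factor: (1 + 0.0032)^(57/365) = 1.0004991.
Growth of 1 SEK over T: (1 + 0.0748)^(57/365) = 1.0113285.
So F = 0.36619 × 1.0004991 / 1.0113285 = 0.3622688 (PLN/SEK).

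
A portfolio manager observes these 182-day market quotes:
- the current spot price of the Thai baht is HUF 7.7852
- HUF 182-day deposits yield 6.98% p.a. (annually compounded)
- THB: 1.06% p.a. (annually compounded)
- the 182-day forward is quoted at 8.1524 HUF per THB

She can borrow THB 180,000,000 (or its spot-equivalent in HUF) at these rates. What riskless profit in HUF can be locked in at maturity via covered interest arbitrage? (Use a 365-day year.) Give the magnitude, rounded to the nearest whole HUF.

HUF 25,883,788

T = 182/365 years.
Invest the THB and cover forward: 180,000,000 × 1.005271508573 × 8.1524 = HUF 1,475,167,580.37.
Convert at spot and invest in HUF: 180,000,000 × 7.7852 × 1.034215771226 = HUF 1,449,283,791.99.
The quoted forward overvalues THB, so borrow HUF, buy THB at spot, deposit the THB at 1.06%, and sell the proceeds forward at 8.1524.
Arbitrage profit = |1,475,167,580.37 − 1,449,283,791.99| = HUF 25,883,788.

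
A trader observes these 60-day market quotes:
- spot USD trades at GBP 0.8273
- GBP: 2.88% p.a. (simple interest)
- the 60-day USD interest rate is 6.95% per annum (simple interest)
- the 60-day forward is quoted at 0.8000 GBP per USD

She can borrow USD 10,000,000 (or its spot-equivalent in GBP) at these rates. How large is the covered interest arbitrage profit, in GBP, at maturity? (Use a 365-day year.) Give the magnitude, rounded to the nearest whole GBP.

T = 60/365 years.
Keep in USD, deliver into the forward: 10,000,000·1.011424658·0.8000 = GBP 8,091,397.26.
Swap to GBP now, deposit: 10,000,000·0.8273·1.004734247 = GBP 8,312,166.43.
The quoted forward undervalues USD, so borrow USD, convert to GBP at spot, deposit the GBP at 2.88%, and buy USD forward at 0.8000 to cover the loan.
The gap between the two covered legs is GBP 220,769.

GBP 220,769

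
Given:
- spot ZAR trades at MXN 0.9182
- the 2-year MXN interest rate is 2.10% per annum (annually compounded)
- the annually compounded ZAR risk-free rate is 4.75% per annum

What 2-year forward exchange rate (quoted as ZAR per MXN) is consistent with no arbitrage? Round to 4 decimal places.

1.1464

T = 2 years.
Growth of 1 MXN over T: (1 + 0.0210)^2 = 1.042441.
Growth of 1 ZAR over T: (1 + 0.0475)^2 = 1.0972563.
So F = 0.9182 × 1.042441 / 1.0972563 = 0.8723298 (MXN/ZAR).
Quoted the other way: 1/0.8723298 = 1.1464 ZAR per MXN.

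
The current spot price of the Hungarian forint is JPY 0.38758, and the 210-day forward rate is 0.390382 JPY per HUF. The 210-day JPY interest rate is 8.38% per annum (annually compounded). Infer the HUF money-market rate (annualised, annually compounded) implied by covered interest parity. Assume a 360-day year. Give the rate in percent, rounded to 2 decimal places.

T = 210/360 years.
By CIP, F/S equals the JPY-to-HUF growth ratio: 0.390382/0.38758 = 1.0072295.
The JPY side grows by (1 + 0.0838)^(210/360) = 1.0480621.
That pins the HUF growth at 1.0405395.
Annualise: 1.0405395^(360/210) − 1 = 0.070499 = 7.05%.

7.05%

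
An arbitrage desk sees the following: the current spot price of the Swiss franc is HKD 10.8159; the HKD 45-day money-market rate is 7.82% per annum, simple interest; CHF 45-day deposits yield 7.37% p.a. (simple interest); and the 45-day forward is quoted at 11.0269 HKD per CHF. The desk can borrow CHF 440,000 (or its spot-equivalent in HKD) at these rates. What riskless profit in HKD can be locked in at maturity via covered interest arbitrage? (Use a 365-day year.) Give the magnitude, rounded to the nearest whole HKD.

T = 45/365 years.
Invest the CHF and cover forward: 440,000 × 1.009086301 × 11.0269 = HKD 4,895,921.24.
Convert at spot and invest in HKD: 440,000 × 10.8159 × 1.009641096 = HKD 4,804,877.94.
The quoted forward overvalues CHF, so borrow HKD, buy CHF at spot, deposit the CHF at 7.37%, and sell the proceeds forward at 11.0269.
Profit = 4,895,921.24 − 4,804,877.94 = HKD 91,043.

HKD 91,043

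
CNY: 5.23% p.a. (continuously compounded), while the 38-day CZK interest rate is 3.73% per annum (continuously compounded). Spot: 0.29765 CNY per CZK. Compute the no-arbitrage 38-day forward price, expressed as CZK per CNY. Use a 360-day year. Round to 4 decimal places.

T = 38/360 years.
CNY growth factor: e^(0.0523×38/360) = 1.0055358.
Growth of 1 CZK over T: e^(0.0373×38/360) = 1.003945.
So F = 0.29765 × 1.0055358 / 1.003945 = 0.2981216 (CNY/CZK).
Invert for CZK per CNY: 1 / 0.2981216 = 3.3543.

3.3543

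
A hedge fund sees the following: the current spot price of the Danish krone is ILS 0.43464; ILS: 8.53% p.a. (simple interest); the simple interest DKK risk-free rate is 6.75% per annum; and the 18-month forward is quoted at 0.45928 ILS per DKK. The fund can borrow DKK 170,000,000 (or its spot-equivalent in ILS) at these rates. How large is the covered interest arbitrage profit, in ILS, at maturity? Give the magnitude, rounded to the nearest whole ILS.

ILS 2,640,085

T = 18/12 years.
Invest the DKK and cover forward: 170,000,000 × 1.101250 × 0.45928 = ILS 85,982,957.00.
Convert at spot and invest in ILS: 170,000,000 × 0.43464 × 1.127950 = ILS 83,342,871.96.
The quoted forward overvalues DKK, so borrow ILS, buy DKK at spot, deposit the DKK at 6.75%, and sell the proceeds forward at 0.45928.
Profit = 85,982,957.00 − 83,342,871.96 = ILS 2,640,085.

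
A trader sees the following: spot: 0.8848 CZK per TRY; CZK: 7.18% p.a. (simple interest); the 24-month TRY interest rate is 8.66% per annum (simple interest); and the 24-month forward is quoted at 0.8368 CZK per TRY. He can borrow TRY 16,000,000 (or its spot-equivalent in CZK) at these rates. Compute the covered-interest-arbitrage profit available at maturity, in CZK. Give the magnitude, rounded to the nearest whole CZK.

T = 2 years.
Keep in TRY, deliver into the forward: 16,000,000·1.173200·0.8368 = CZK 15,707,740.16.
Swap to CZK now, deposit: 16,000,000·0.8848·1.143600 = CZK 16,189,716.48.
The quoted forward undervalues TRY, so borrow TRY, convert to CZK at spot, deposit the CZK at 7.18%, and buy TRY forward at 0.8368 to cover the loan.
The gap between the two covered legs is CZK 481,976.

CZK 481,976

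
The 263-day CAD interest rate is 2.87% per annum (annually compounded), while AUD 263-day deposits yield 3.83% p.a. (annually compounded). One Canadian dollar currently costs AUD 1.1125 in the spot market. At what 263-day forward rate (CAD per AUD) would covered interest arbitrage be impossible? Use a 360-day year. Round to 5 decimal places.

0.89280

T = 263/360 years.
Growth of 1 AUD over T: (1 + 0.0383)^(263/360) = 1.0278382.
Growth of 1 CAD over T: (1 + 0.0287)^(263/360) = 1.0208868.
So F = 1.1125 × 1.0278382 / 1.0208868 = 1.120075 (AUD/CAD).
Invert for CAD per AUD: 1 / 1.120075 = 0.89280.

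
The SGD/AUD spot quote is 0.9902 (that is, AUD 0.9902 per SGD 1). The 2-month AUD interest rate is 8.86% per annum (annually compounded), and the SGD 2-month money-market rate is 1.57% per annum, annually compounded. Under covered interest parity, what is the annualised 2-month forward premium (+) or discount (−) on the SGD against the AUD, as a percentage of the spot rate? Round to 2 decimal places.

+6.97%

T = 2/12 years.
No-arbitrage forward: 0.9902 × 1.0142493 / 1.0025997 = 1.0017055 AUD/SGD.
(F − S)/S ÷ T = (1.0017055 − 0.9902)/0.9902/(2/12) = 0.069716 → 6.97%.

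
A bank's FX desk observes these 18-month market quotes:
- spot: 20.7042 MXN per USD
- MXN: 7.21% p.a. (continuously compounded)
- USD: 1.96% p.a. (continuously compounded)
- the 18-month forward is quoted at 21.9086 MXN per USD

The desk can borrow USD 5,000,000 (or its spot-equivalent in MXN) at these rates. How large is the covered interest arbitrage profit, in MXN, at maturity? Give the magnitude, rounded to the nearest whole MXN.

T = 18/12 years.
Invest the USD and cover forward: 5,000,000 × 1.02983644668 × 21.9086 = MXN 112,811,373.88.
Convert at spot and invest in MXN: 5,000,000 × 20.7042 × 1.11421486508 = MXN 115,344,637.05.
The quoted forward undervalues USD, so borrow USD, convert to MXN at spot, deposit the MXN at 7.21%, and buy USD forward at 21.9086 to cover the loan.
The gap between the two covered legs is MXN 2,533,263.

MXN 2,533,263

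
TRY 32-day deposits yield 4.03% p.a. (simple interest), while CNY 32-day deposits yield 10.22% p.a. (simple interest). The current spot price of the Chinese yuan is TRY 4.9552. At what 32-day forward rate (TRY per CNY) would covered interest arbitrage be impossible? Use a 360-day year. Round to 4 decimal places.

4.9282

T = 32/360 years.
TRY growth factor: 1 + 0.0403×32/360 = 1.0035822.
Growth of 1 CNY over T: 1 + 0.1022×32/360 = 1.0090844.
Forward (TRY per CNY) = 4.9552 × 1.0035822 / 1.0090844 = 4.928181.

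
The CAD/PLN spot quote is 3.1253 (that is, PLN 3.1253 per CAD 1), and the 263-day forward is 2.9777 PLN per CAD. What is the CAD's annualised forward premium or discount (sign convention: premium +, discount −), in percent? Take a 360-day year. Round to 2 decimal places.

-6.46%

T = 263/360 years.
(F − S)/S = (2.9777 − 3.1253)/3.1253 = -0.0472275.
Per annum: -0.0472275 / (263/360) = -0.064646 = -6.46%.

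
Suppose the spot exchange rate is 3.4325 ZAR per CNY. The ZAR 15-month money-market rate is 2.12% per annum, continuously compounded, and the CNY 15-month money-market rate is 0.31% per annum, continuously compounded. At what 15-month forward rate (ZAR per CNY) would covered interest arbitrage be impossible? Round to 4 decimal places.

T = 15/12 years.
Growth of 1 ZAR over T: e^(0.0212×15/12) = 1.0268542.
CNY accumulates by e^(0.0031×15/12) = 1.0038825.
So F = 3.4325 × 1.0268542 / 1.0038825 = 3.511045 (ZAR/CNY).

3.5110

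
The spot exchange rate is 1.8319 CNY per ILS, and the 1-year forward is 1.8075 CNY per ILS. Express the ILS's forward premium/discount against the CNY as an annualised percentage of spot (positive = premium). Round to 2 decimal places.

T = 1 year.
ILS trades forward at -1.33195% vs spot over the period.
Annualise by dividing by T: -0.0133195 / 1 = -0.013319 → -1.33%.

-1.33%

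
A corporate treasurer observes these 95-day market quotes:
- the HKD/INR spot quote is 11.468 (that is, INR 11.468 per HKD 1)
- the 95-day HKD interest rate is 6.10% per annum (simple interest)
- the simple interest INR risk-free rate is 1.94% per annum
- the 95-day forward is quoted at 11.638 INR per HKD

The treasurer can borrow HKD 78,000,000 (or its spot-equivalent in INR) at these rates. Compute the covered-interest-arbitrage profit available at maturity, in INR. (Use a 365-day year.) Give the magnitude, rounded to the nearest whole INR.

INR 23,155,675

T = 95/365 years.
Keep in HKD, deliver into the forward: 78,000,000·1.01587671233·11.638 = INR 922,176,307.89.
Swap to INR now, deposit: 78,000,000·11.468·1.00504931507 = INR 899,020,632.53.
The quoted forward overvalues HKD, so borrow INR, buy HKD at spot, deposit the HKD at 6.10%, and sell the proceeds forward at 11.638.
Arbitrage profit = |922,176,307.89 − 899,020,632.53| = INR 23,155,675.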